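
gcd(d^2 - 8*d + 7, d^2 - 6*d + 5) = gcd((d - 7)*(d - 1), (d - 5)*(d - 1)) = d - 1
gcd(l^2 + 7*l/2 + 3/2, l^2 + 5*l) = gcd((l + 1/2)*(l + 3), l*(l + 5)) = 1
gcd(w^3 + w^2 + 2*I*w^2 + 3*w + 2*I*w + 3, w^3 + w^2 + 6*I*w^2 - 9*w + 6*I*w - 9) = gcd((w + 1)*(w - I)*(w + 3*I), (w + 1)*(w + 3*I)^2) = w^2 + w*(1 + 3*I) + 3*I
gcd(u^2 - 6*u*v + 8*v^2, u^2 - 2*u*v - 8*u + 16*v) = u - 2*v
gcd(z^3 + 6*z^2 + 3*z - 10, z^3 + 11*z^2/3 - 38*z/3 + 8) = z - 1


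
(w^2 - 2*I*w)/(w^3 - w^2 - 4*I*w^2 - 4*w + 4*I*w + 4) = w/(w^2 - w*(1 + 2*I) + 2*I)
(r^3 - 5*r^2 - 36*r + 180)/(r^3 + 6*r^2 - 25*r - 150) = (r - 6)/(r + 5)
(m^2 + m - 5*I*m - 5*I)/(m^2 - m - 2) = (m - 5*I)/(m - 2)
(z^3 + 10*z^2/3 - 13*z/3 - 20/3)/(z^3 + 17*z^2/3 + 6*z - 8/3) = (3*z^2 - 2*z - 5)/(3*z^2 + 5*z - 2)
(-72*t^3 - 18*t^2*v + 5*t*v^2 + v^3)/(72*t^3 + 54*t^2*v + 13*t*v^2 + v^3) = (-4*t + v)/(4*t + v)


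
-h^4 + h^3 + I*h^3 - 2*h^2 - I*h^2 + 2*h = h*(h - 2*I)*(-I*h + 1)*(-I*h + I)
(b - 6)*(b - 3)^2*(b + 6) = b^4 - 6*b^3 - 27*b^2 + 216*b - 324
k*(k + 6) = k^2 + 6*k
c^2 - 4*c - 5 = (c - 5)*(c + 1)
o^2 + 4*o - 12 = (o - 2)*(o + 6)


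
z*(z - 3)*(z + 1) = z^3 - 2*z^2 - 3*z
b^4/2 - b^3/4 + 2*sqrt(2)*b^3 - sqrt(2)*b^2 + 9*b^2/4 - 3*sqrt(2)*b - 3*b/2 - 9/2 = (b - 3/2)*(b + 3*sqrt(2))*(sqrt(2)*b/2 + 1)*(sqrt(2)*b/2 + sqrt(2)/2)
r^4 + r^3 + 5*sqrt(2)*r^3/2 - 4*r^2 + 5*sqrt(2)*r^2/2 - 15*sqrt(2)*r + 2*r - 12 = (r - 2)*(r + 3)*(r + sqrt(2)/2)*(r + 2*sqrt(2))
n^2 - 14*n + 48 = (n - 8)*(n - 6)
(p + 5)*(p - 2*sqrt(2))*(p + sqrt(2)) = p^3 - sqrt(2)*p^2 + 5*p^2 - 5*sqrt(2)*p - 4*p - 20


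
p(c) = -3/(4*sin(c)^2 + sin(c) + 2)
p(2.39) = -0.66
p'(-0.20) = -0.45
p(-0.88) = -0.83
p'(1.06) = 0.33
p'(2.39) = -0.68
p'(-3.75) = -0.91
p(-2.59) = -1.17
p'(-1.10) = -0.45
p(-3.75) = -0.77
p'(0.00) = 0.75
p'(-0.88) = -0.76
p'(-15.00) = 1.04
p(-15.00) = -0.99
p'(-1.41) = -0.14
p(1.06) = -0.51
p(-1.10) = -0.70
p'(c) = -3*(-8*sin(c)*cos(c) - cos(c))/(4*sin(c)^2 + sin(c) + 2)^2 = 3*(8*sin(c) + 1)*cos(c)/(4*sin(c)^2 + sin(c) + 2)^2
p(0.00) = -1.50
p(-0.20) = -1.53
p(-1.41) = -0.61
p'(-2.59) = 1.23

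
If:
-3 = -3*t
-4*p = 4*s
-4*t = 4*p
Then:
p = -1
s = 1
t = 1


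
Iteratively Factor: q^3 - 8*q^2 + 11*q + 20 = (q - 5)*(q^2 - 3*q - 4) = (q - 5)*(q - 4)*(q + 1)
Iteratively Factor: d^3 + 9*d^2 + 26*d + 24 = (d + 4)*(d^2 + 5*d + 6) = (d + 2)*(d + 4)*(d + 3)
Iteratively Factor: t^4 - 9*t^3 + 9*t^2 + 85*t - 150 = (t + 3)*(t^3 - 12*t^2 + 45*t - 50) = (t - 5)*(t + 3)*(t^2 - 7*t + 10) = (t - 5)*(t - 2)*(t + 3)*(t - 5)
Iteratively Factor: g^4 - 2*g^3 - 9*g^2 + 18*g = (g + 3)*(g^3 - 5*g^2 + 6*g) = (g - 2)*(g + 3)*(g^2 - 3*g) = g*(g - 2)*(g + 3)*(g - 3)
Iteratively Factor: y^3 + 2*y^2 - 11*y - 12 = (y + 4)*(y^2 - 2*y - 3) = (y + 1)*(y + 4)*(y - 3)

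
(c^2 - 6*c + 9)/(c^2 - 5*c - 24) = (-c^2 + 6*c - 9)/(-c^2 + 5*c + 24)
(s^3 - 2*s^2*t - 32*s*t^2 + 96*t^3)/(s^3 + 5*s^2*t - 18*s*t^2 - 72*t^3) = (s - 4*t)/(s + 3*t)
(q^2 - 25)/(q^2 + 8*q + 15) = (q - 5)/(q + 3)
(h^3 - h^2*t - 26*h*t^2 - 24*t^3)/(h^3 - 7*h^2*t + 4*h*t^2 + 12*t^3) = (-h - 4*t)/(-h + 2*t)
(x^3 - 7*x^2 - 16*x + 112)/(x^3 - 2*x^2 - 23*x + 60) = (x^2 - 3*x - 28)/(x^2 + 2*x - 15)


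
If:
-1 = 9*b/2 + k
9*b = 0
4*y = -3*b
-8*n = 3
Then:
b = 0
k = -1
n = -3/8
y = 0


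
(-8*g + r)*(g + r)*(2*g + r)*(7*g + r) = -112*g^4 - 170*g^3*r - 57*g^2*r^2 + 2*g*r^3 + r^4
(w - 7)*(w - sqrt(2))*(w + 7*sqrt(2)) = w^3 - 7*w^2 + 6*sqrt(2)*w^2 - 42*sqrt(2)*w - 14*w + 98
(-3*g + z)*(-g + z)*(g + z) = 3*g^3 - g^2*z - 3*g*z^2 + z^3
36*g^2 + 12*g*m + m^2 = (6*g + m)^2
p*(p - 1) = p^2 - p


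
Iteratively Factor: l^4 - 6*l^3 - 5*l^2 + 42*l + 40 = (l - 5)*(l^3 - l^2 - 10*l - 8) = (l - 5)*(l - 4)*(l^2 + 3*l + 2) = (l - 5)*(l - 4)*(l + 2)*(l + 1)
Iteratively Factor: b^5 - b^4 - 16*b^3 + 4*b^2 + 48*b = (b + 3)*(b^4 - 4*b^3 - 4*b^2 + 16*b) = b*(b + 3)*(b^3 - 4*b^2 - 4*b + 16) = b*(b - 2)*(b + 3)*(b^2 - 2*b - 8) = b*(b - 4)*(b - 2)*(b + 3)*(b + 2)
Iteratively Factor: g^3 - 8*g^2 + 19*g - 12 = (g - 3)*(g^2 - 5*g + 4) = (g - 3)*(g - 1)*(g - 4)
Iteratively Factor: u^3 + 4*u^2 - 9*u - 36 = (u - 3)*(u^2 + 7*u + 12) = (u - 3)*(u + 4)*(u + 3)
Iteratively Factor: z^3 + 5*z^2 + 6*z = (z)*(z^2 + 5*z + 6) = z*(z + 3)*(z + 2)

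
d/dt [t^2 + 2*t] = 2*t + 2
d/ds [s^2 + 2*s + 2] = 2*s + 2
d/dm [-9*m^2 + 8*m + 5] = 8 - 18*m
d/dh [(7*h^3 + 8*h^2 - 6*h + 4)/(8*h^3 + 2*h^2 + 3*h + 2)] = 2*(-25*h^4 + 69*h^3 - 9*h^2 + 8*h - 12)/(64*h^6 + 32*h^5 + 52*h^4 + 44*h^3 + 17*h^2 + 12*h + 4)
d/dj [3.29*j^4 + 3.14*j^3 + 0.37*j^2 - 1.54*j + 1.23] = 13.16*j^3 + 9.42*j^2 + 0.74*j - 1.54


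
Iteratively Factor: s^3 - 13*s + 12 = (s + 4)*(s^2 - 4*s + 3) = (s - 1)*(s + 4)*(s - 3)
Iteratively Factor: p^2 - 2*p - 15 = (p + 3)*(p - 5)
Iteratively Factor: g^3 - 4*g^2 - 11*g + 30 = (g + 3)*(g^2 - 7*g + 10) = (g - 5)*(g + 3)*(g - 2)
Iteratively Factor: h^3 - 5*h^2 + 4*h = (h - 1)*(h^2 - 4*h) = h*(h - 1)*(h - 4)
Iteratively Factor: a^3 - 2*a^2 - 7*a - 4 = (a + 1)*(a^2 - 3*a - 4) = (a - 4)*(a + 1)*(a + 1)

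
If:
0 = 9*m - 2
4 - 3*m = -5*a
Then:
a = -2/3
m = 2/9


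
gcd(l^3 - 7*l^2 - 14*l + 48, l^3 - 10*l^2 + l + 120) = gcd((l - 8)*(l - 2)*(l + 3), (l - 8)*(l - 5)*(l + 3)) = l^2 - 5*l - 24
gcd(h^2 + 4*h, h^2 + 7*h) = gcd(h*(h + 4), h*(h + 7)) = h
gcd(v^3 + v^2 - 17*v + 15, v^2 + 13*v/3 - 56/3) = 1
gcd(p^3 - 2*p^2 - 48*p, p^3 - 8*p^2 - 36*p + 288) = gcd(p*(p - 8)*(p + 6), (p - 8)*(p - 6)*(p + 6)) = p^2 - 2*p - 48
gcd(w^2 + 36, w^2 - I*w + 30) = w - 6*I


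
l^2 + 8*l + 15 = (l + 3)*(l + 5)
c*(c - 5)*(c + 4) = c^3 - c^2 - 20*c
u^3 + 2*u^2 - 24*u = u*(u - 4)*(u + 6)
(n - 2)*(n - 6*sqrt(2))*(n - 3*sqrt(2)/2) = n^3 - 15*sqrt(2)*n^2/2 - 2*n^2 + 18*n + 15*sqrt(2)*n - 36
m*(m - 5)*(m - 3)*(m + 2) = m^4 - 6*m^3 - m^2 + 30*m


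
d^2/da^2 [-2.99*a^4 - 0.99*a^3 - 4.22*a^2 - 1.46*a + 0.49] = -35.88*a^2 - 5.94*a - 8.44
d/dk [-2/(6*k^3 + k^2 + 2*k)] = 4*(9*k^2 + k + 1)/(k^2*(6*k^2 + k + 2)^2)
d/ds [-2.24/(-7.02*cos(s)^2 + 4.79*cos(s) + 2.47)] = (31.4496*cos(s) - 10.7296)*sin(s)/(-7.02*cos(s)^2 + 4.79*cos(s) + 2.47)^2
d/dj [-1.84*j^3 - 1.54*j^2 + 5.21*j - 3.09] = -5.52*j^2 - 3.08*j + 5.21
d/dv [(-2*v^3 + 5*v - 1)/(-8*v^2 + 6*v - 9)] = (16*v^4 - 24*v^3 + 94*v^2 - 16*v - 39)/(64*v^4 - 96*v^3 + 180*v^2 - 108*v + 81)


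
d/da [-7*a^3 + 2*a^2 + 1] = a*(4 - 21*a)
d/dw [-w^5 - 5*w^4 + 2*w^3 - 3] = w^2*(-5*w^2 - 20*w + 6)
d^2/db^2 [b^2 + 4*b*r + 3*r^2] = 2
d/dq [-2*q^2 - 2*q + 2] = -4*q - 2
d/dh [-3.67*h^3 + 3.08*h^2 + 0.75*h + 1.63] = -11.01*h^2 + 6.16*h + 0.75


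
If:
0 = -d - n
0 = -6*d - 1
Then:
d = -1/6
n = 1/6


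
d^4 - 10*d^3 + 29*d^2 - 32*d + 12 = (d - 6)*(d - 2)*(d - 1)^2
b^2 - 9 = (b - 3)*(b + 3)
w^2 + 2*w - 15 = (w - 3)*(w + 5)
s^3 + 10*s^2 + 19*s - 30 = (s - 1)*(s + 5)*(s + 6)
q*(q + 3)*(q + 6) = q^3 + 9*q^2 + 18*q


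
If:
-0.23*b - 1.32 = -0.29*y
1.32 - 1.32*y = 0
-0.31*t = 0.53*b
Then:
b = -4.48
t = 7.66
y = 1.00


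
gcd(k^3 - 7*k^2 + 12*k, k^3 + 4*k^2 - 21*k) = k^2 - 3*k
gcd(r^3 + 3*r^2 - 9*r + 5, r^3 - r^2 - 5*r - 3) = 1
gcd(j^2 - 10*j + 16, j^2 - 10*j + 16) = j^2 - 10*j + 16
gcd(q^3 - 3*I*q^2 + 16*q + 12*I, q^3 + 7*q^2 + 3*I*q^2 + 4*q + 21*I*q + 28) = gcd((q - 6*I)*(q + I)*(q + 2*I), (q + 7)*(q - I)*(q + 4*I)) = 1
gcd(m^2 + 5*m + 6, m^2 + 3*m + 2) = m + 2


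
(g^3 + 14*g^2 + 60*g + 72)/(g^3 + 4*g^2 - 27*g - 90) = (g^2 + 8*g + 12)/(g^2 - 2*g - 15)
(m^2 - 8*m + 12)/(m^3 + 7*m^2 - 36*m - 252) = (m - 2)/(m^2 + 13*m + 42)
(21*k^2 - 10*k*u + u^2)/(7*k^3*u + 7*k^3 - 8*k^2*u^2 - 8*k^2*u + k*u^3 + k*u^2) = (-3*k + u)/(k*(-k*u - k + u^2 + u))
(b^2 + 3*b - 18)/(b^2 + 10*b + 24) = (b - 3)/(b + 4)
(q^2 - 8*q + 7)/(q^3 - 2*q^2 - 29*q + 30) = (q - 7)/(q^2 - q - 30)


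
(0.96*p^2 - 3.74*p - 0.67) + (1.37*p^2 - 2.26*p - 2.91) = 2.33*p^2 - 6.0*p - 3.58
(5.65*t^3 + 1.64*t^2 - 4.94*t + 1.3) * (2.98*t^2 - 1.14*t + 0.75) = 16.837*t^5 - 1.5538*t^4 - 12.3533*t^3 + 10.7356*t^2 - 5.187*t + 0.975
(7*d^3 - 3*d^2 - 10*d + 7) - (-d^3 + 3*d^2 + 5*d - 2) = 8*d^3 - 6*d^2 - 15*d + 9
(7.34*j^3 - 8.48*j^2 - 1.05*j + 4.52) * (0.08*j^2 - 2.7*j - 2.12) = 0.5872*j^5 - 20.4964*j^4 + 7.2512*j^3 + 21.1742*j^2 - 9.978*j - 9.5824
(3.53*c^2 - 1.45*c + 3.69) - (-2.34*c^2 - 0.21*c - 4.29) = 5.87*c^2 - 1.24*c + 7.98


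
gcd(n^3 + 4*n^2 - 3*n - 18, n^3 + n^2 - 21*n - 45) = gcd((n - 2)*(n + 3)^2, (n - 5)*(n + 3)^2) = n^2 + 6*n + 9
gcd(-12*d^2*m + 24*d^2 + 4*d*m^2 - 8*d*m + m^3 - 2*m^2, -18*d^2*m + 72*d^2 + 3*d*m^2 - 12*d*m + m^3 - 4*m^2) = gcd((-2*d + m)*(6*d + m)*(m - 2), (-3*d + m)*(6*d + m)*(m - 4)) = 6*d + m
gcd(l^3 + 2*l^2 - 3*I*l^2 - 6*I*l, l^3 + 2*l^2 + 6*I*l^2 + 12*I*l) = l^2 + 2*l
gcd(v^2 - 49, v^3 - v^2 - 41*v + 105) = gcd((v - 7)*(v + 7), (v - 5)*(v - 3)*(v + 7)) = v + 7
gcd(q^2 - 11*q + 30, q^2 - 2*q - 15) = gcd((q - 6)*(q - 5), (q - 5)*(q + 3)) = q - 5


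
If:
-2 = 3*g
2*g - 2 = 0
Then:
No Solution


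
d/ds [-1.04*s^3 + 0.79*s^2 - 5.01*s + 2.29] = -3.12*s^2 + 1.58*s - 5.01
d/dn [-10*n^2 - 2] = -20*n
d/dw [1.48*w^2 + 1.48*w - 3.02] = 2.96*w + 1.48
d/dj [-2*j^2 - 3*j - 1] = -4*j - 3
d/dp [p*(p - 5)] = 2*p - 5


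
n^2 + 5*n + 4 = (n + 1)*(n + 4)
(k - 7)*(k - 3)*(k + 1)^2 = k^4 - 8*k^3 + 2*k^2 + 32*k + 21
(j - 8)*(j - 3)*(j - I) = j^3 - 11*j^2 - I*j^2 + 24*j + 11*I*j - 24*I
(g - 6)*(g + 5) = g^2 - g - 30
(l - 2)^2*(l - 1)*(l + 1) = l^4 - 4*l^3 + 3*l^2 + 4*l - 4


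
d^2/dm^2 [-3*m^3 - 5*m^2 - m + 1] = -18*m - 10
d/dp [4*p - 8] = 4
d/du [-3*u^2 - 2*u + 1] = -6*u - 2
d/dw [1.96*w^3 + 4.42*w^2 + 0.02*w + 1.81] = 5.88*w^2 + 8.84*w + 0.02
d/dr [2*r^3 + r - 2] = 6*r^2 + 1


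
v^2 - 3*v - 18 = (v - 6)*(v + 3)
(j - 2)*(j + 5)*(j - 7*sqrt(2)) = j^3 - 7*sqrt(2)*j^2 + 3*j^2 - 21*sqrt(2)*j - 10*j + 70*sqrt(2)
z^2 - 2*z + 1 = (z - 1)^2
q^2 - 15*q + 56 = (q - 8)*(q - 7)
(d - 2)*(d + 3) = d^2 + d - 6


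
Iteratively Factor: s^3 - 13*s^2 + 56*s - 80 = (s - 5)*(s^2 - 8*s + 16) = (s - 5)*(s - 4)*(s - 4)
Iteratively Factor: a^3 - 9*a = (a - 3)*(a^2 + 3*a) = a*(a - 3)*(a + 3)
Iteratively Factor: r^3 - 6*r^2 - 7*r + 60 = (r + 3)*(r^2 - 9*r + 20) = (r - 5)*(r + 3)*(r - 4)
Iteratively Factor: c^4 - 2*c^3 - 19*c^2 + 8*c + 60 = (c - 5)*(c^3 + 3*c^2 - 4*c - 12) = (c - 5)*(c - 2)*(c^2 + 5*c + 6) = (c - 5)*(c - 2)*(c + 3)*(c + 2)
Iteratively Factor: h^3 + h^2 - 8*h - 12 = (h + 2)*(h^2 - h - 6) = (h + 2)^2*(h - 3)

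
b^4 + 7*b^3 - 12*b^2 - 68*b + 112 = (b - 2)^2*(b + 4)*(b + 7)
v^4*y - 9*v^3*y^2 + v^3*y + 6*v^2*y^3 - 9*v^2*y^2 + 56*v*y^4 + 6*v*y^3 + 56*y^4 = (v - 7*y)*(v - 4*y)*(v + 2*y)*(v*y + y)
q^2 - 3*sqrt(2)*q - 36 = (q - 6*sqrt(2))*(q + 3*sqrt(2))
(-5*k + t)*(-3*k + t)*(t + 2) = 15*k^2*t + 30*k^2 - 8*k*t^2 - 16*k*t + t^3 + 2*t^2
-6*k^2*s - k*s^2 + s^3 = s*(-3*k + s)*(2*k + s)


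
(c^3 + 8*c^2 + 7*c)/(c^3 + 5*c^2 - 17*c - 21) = c/(c - 3)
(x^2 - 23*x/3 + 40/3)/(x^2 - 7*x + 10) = (x - 8/3)/(x - 2)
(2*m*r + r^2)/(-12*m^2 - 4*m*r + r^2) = r/(-6*m + r)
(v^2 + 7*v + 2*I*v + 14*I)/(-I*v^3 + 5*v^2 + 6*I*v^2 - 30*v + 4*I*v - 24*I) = (I*v^2 + v*(-2 + 7*I) - 14)/(v^3 + v^2*(-6 + 5*I) + v*(-4 - 30*I) + 24)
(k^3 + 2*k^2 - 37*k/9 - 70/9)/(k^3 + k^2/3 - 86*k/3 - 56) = (3*k^2 - k - 10)/(3*(k^2 - 2*k - 24))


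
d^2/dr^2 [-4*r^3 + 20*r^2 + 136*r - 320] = 40 - 24*r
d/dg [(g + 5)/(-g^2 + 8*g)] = (g^2 + 10*g - 40)/(g^2*(g^2 - 16*g + 64))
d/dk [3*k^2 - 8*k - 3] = 6*k - 8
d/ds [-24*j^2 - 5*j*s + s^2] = -5*j + 2*s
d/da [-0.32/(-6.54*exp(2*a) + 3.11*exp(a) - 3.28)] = (0.9952 - 4.1856*exp(a))*exp(a)/(6.54*exp(2*a) - 3.11*exp(a) + 3.28)^2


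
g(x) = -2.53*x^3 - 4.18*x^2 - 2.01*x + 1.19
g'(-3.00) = -45.24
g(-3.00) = 37.91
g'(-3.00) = -45.24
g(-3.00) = 37.91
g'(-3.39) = -60.89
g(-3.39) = 58.53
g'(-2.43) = -26.51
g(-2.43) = 17.69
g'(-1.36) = -4.68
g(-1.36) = 2.56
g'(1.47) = -30.70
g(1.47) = -18.83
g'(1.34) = -26.84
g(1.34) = -15.10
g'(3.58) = -129.22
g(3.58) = -175.66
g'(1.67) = -37.14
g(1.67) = -25.61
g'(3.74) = -139.44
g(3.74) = -197.15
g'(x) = -7.59*x^2 - 8.36*x - 2.01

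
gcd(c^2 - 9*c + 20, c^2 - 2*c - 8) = c - 4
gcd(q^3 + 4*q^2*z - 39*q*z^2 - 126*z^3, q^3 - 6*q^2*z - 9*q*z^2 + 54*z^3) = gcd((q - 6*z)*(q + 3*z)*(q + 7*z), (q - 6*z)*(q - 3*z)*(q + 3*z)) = -q^2 + 3*q*z + 18*z^2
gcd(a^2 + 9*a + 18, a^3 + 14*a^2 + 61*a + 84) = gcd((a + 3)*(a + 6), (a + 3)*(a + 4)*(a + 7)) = a + 3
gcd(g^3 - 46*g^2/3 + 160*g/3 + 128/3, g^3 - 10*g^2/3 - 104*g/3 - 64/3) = g^2 - 22*g/3 - 16/3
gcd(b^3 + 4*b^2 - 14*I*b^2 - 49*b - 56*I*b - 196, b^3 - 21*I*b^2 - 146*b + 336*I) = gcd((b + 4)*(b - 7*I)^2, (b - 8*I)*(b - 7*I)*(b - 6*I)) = b - 7*I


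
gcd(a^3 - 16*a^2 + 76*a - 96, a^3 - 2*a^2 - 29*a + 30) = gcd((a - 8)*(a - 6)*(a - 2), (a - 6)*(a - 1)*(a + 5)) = a - 6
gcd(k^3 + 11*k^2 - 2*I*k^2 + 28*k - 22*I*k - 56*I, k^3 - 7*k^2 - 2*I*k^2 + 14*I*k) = k - 2*I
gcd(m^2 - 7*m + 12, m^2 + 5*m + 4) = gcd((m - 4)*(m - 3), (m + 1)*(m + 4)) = 1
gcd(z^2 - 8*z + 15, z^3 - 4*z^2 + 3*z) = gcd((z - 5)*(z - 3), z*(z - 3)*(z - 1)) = z - 3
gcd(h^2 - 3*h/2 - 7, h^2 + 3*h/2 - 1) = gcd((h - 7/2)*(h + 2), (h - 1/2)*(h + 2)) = h + 2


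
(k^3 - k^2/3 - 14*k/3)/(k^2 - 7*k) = (3*k^2 - k - 14)/(3*(k - 7))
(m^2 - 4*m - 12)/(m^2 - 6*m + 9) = (m^2 - 4*m - 12)/(m^2 - 6*m + 9)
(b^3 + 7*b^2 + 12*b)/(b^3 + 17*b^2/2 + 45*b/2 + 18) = 2*b/(2*b + 3)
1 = 1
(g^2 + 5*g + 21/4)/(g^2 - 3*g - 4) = (g^2 + 5*g + 21/4)/(g^2 - 3*g - 4)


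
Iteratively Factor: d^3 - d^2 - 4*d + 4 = (d - 2)*(d^2 + d - 2) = (d - 2)*(d + 2)*(d - 1)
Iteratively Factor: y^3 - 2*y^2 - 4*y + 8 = (y - 2)*(y^2 - 4) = (y - 2)*(y + 2)*(y - 2)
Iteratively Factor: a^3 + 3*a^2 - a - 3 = (a - 1)*(a^2 + 4*a + 3) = (a - 1)*(a + 3)*(a + 1)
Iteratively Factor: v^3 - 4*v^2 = (v - 4)*(v^2) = v*(v - 4)*(v)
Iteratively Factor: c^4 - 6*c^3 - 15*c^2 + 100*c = (c - 5)*(c^3 - c^2 - 20*c) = (c - 5)*(c + 4)*(c^2 - 5*c) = c*(c - 5)*(c + 4)*(c - 5)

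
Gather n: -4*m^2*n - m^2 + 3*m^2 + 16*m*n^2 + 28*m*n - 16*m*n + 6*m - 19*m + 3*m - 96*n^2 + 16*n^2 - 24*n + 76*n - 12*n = 2*m^2 - 10*m + n^2*(16*m - 80) + n*(-4*m^2 + 12*m + 40)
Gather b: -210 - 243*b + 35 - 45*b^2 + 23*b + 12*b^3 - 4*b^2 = 12*b^3 - 49*b^2 - 220*b - 175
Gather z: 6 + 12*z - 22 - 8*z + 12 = 4*z - 4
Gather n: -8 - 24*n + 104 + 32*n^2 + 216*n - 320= 32*n^2 + 192*n - 224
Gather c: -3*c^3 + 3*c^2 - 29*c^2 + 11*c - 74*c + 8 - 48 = -3*c^3 - 26*c^2 - 63*c - 40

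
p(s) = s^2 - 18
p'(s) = 2*s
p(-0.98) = -17.04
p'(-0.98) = -1.96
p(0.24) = -17.94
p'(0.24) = 0.48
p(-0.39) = -17.85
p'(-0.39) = -0.78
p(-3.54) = -5.47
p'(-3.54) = -7.08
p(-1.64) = -15.31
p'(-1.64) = -3.28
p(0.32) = -17.90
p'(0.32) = 0.64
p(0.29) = -17.92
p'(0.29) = 0.58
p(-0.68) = -17.54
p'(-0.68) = -1.36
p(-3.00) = -9.00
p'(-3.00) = -6.00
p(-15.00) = 207.00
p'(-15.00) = -30.00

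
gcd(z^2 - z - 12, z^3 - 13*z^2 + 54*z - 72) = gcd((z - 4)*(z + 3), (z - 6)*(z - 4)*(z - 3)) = z - 4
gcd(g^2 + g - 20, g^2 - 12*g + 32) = g - 4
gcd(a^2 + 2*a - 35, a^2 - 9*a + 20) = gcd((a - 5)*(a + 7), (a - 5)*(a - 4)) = a - 5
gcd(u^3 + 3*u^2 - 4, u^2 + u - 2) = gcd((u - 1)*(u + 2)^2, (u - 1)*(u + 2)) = u^2 + u - 2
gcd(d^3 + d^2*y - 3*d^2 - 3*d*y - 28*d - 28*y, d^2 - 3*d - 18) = 1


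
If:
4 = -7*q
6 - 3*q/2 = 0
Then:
No Solution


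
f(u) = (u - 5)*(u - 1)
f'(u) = 2*u - 6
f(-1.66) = 17.72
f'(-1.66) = -9.32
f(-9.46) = 151.25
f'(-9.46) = -24.92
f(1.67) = -2.23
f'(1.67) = -2.66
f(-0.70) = 9.69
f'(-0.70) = -7.40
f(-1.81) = 19.14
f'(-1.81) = -9.62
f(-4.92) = 58.73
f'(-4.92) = -15.84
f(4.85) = -0.58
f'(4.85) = 3.70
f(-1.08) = 12.65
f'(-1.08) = -8.16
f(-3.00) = 32.00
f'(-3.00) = -12.00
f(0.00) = 5.00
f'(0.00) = -6.00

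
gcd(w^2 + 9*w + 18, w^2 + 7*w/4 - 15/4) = w + 3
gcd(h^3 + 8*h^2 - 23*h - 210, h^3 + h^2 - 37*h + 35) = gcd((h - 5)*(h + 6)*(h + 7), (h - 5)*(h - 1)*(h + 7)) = h^2 + 2*h - 35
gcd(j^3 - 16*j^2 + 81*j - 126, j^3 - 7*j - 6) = j - 3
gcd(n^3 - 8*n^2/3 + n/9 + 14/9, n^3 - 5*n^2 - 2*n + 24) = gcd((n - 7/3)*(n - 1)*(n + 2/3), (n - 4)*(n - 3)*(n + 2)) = 1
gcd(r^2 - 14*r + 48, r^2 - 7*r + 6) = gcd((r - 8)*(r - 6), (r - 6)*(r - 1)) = r - 6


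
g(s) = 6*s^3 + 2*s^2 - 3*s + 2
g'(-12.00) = 2541.00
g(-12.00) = -10042.00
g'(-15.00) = 3987.00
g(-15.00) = -19753.00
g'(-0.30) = -2.58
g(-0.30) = 2.92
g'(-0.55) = 0.25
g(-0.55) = 3.26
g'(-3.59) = 214.63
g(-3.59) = -239.06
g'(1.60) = 49.48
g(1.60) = 26.90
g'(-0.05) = -3.16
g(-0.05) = 2.15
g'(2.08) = 83.20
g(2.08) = 58.41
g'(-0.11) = -3.22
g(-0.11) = 2.35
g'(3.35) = 212.40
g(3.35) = 239.97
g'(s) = 18*s^2 + 4*s - 3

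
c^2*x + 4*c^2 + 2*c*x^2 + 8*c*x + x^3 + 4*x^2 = (c + x)^2*(x + 4)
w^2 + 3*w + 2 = (w + 1)*(w + 2)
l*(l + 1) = l^2 + l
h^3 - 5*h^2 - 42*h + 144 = (h - 8)*(h - 3)*(h + 6)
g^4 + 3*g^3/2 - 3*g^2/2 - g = g*(g - 1)*(g + 1/2)*(g + 2)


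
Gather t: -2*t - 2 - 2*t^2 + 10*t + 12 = -2*t^2 + 8*t + 10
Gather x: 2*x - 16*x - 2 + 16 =14 - 14*x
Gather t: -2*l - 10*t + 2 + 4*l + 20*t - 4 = 2*l + 10*t - 2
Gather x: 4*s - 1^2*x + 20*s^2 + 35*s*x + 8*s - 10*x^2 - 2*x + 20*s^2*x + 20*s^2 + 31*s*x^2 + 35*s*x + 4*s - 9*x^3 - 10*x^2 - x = 40*s^2 + 16*s - 9*x^3 + x^2*(31*s - 20) + x*(20*s^2 + 70*s - 4)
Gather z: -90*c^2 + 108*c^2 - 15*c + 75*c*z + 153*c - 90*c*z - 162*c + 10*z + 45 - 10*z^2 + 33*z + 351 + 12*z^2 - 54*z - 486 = 18*c^2 - 24*c + 2*z^2 + z*(-15*c - 11) - 90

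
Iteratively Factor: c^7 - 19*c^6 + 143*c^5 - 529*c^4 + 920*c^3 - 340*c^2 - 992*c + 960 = (c - 2)*(c^6 - 17*c^5 + 109*c^4 - 311*c^3 + 298*c^2 + 256*c - 480) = (c - 3)*(c - 2)*(c^5 - 14*c^4 + 67*c^3 - 110*c^2 - 32*c + 160) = (c - 4)*(c - 3)*(c - 2)*(c^4 - 10*c^3 + 27*c^2 - 2*c - 40) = (c - 4)^2*(c - 3)*(c - 2)*(c^3 - 6*c^2 + 3*c + 10) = (c - 5)*(c - 4)^2*(c - 3)*(c - 2)*(c^2 - c - 2) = (c - 5)*(c - 4)^2*(c - 3)*(c - 2)^2*(c + 1)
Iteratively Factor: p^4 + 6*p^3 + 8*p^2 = (p + 2)*(p^3 + 4*p^2) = p*(p + 2)*(p^2 + 4*p) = p*(p + 2)*(p + 4)*(p)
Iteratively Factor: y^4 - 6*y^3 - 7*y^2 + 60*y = (y - 4)*(y^3 - 2*y^2 - 15*y) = y*(y - 4)*(y^2 - 2*y - 15) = y*(y - 5)*(y - 4)*(y + 3)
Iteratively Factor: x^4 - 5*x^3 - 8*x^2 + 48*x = (x)*(x^3 - 5*x^2 - 8*x + 48) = x*(x + 3)*(x^2 - 8*x + 16) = x*(x - 4)*(x + 3)*(x - 4)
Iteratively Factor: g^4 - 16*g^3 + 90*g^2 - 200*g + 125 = (g - 1)*(g^3 - 15*g^2 + 75*g - 125) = (g - 5)*(g - 1)*(g^2 - 10*g + 25) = (g - 5)^2*(g - 1)*(g - 5)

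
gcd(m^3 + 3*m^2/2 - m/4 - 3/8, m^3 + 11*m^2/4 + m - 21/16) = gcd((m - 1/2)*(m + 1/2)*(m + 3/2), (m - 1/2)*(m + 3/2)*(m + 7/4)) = m^2 + m - 3/4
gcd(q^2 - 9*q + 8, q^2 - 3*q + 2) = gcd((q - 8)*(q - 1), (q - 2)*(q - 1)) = q - 1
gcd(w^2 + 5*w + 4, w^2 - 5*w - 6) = w + 1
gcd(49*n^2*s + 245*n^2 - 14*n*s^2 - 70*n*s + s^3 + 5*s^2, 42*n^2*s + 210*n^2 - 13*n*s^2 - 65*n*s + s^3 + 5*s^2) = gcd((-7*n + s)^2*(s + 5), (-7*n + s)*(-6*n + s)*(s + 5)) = -7*n*s - 35*n + s^2 + 5*s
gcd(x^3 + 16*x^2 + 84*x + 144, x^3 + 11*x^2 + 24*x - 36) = x^2 + 12*x + 36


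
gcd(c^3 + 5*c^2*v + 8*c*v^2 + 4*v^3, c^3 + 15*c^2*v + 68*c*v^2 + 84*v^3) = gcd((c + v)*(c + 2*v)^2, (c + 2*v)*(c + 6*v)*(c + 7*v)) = c + 2*v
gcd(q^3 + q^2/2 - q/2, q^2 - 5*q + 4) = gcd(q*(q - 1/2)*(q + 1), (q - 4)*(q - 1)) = 1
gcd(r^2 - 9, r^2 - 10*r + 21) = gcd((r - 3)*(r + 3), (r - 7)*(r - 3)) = r - 3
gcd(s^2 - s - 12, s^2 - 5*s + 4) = s - 4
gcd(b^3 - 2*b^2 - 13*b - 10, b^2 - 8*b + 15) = b - 5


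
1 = 1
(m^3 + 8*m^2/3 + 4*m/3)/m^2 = m + 8/3 + 4/(3*m)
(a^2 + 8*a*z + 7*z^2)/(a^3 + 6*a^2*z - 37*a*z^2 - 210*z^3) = (-a - z)/(-a^2 + a*z + 30*z^2)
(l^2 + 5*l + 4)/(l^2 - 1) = (l + 4)/(l - 1)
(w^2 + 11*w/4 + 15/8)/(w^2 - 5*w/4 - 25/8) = (2*w + 3)/(2*w - 5)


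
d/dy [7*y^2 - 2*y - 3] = 14*y - 2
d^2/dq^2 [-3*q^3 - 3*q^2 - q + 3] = -18*q - 6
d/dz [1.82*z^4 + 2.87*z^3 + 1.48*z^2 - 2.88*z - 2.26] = 7.28*z^3 + 8.61*z^2 + 2.96*z - 2.88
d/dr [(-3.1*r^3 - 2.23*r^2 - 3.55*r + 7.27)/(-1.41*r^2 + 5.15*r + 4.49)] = (4.371*r^4 - 31.93*r^3 - 58.247*r^2 + 0.475999999999992*r - 53.38)/(1.9881*r^4 - 14.523*r^3 + 13.8607*r^2 + 46.247*r + 20.1601)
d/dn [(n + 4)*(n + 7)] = 2*n + 11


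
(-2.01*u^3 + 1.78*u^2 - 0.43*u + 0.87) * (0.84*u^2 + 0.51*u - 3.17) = -1.6884*u^5 + 0.4701*u^4 + 6.9183*u^3 - 5.1311*u^2 + 1.8068*u - 2.7579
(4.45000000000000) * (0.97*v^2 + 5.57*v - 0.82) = 4.3165*v^2 + 24.7865*v - 3.649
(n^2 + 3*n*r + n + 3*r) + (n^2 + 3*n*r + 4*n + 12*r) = 2*n^2 + 6*n*r + 5*n + 15*r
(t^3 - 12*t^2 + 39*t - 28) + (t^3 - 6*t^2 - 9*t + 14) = 2*t^3 - 18*t^2 + 30*t - 14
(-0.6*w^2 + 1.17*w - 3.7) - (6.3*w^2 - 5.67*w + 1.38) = -6.9*w^2 + 6.84*w - 5.08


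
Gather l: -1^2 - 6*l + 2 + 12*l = 6*l + 1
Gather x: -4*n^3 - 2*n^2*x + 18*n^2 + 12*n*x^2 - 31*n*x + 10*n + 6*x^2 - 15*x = -4*n^3 + 18*n^2 + 10*n + x^2*(12*n + 6) + x*(-2*n^2 - 31*n - 15)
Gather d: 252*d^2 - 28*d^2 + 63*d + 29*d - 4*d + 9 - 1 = 224*d^2 + 88*d + 8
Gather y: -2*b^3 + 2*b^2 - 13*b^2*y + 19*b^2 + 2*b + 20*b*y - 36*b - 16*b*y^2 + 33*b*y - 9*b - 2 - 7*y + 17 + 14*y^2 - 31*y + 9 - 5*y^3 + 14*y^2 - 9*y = -2*b^3 + 21*b^2 - 43*b - 5*y^3 + y^2*(28 - 16*b) + y*(-13*b^2 + 53*b - 47) + 24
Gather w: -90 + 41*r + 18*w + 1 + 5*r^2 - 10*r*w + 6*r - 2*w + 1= 5*r^2 + 47*r + w*(16 - 10*r) - 88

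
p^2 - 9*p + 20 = (p - 5)*(p - 4)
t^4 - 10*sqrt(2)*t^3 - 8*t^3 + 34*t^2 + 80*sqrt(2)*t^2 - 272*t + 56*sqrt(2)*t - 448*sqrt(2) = (t - 8)*(t - 7*sqrt(2))*(t - 4*sqrt(2))*(t + sqrt(2))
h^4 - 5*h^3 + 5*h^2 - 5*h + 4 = (h - 4)*(h - 1)*(h - I)*(h + I)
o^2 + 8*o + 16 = (o + 4)^2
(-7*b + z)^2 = 49*b^2 - 14*b*z + z^2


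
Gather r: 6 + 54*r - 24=54*r - 18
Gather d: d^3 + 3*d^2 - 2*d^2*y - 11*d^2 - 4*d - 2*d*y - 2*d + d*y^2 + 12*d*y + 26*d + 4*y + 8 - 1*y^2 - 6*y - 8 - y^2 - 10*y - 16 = d^3 + d^2*(-2*y - 8) + d*(y^2 + 10*y + 20) - 2*y^2 - 12*y - 16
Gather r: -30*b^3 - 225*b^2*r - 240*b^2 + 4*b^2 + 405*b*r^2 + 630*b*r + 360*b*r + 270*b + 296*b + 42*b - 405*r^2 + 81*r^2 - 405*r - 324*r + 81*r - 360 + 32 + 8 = -30*b^3 - 236*b^2 + 608*b + r^2*(405*b - 324) + r*(-225*b^2 + 990*b - 648) - 320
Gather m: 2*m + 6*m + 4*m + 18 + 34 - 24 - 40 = 12*m - 12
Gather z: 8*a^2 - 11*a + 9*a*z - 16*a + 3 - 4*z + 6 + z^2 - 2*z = 8*a^2 - 27*a + z^2 + z*(9*a - 6) + 9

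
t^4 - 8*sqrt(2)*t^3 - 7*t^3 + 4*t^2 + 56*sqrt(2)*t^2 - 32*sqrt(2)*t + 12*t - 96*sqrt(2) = (t - 6)*(t - 2)*(t + 1)*(t - 8*sqrt(2))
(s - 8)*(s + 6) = s^2 - 2*s - 48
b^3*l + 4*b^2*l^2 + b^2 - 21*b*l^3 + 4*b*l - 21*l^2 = (b - 3*l)*(b + 7*l)*(b*l + 1)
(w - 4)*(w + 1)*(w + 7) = w^3 + 4*w^2 - 25*w - 28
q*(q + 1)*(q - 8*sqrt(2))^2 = q^4 - 16*sqrt(2)*q^3 + q^3 - 16*sqrt(2)*q^2 + 128*q^2 + 128*q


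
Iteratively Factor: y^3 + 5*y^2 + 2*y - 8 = (y + 2)*(y^2 + 3*y - 4) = (y - 1)*(y + 2)*(y + 4)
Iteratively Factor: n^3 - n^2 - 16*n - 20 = (n + 2)*(n^2 - 3*n - 10) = (n - 5)*(n + 2)*(n + 2)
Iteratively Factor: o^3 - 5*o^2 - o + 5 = (o + 1)*(o^2 - 6*o + 5) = (o - 1)*(o + 1)*(o - 5)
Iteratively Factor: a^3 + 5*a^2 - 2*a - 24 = (a + 4)*(a^2 + a - 6) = (a - 2)*(a + 4)*(a + 3)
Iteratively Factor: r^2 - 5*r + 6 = (r - 2)*(r - 3)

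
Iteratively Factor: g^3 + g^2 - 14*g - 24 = (g + 3)*(g^2 - 2*g - 8) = (g + 2)*(g + 3)*(g - 4)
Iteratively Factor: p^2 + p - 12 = (p + 4)*(p - 3)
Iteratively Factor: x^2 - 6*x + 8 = (x - 2)*(x - 4)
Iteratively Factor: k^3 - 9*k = (k + 3)*(k^2 - 3*k) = k*(k + 3)*(k - 3)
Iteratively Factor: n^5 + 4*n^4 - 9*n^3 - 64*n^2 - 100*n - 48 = (n + 1)*(n^4 + 3*n^3 - 12*n^2 - 52*n - 48) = (n + 1)*(n + 2)*(n^3 + n^2 - 14*n - 24) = (n - 4)*(n + 1)*(n + 2)*(n^2 + 5*n + 6) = (n - 4)*(n + 1)*(n + 2)^2*(n + 3)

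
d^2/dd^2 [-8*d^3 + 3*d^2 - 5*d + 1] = 6 - 48*d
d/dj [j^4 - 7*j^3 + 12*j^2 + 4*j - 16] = 4*j^3 - 21*j^2 + 24*j + 4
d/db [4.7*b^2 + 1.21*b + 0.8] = 9.4*b + 1.21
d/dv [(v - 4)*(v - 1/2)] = 2*v - 9/2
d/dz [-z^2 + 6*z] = 6 - 2*z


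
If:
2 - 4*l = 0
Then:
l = 1/2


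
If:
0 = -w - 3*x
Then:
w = -3*x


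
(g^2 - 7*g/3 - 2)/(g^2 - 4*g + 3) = (g + 2/3)/(g - 1)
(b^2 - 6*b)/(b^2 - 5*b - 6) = b/(b + 1)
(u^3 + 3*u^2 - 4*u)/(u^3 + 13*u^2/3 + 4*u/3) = 3*(u - 1)/(3*u + 1)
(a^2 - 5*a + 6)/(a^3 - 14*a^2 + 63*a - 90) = (a - 2)/(a^2 - 11*a + 30)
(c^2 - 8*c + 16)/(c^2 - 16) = (c - 4)/(c + 4)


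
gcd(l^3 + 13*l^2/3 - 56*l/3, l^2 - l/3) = l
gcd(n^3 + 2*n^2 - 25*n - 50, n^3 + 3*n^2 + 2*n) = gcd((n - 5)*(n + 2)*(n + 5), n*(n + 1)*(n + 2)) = n + 2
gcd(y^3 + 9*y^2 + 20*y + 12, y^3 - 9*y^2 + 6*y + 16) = y + 1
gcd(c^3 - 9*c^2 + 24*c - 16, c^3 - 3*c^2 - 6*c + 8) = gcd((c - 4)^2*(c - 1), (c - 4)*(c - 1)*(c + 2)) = c^2 - 5*c + 4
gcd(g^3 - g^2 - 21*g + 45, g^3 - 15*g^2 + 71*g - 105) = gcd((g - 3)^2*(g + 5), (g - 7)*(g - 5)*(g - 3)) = g - 3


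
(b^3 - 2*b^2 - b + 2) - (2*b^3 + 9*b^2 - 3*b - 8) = -b^3 - 11*b^2 + 2*b + 10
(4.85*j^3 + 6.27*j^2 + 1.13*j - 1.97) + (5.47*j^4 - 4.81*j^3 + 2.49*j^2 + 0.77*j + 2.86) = 5.47*j^4 + 0.04*j^3 + 8.76*j^2 + 1.9*j + 0.89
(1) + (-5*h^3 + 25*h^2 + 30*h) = -5*h^3 + 25*h^2 + 30*h + 1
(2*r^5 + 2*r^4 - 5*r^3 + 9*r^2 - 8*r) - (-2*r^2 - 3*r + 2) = 2*r^5 + 2*r^4 - 5*r^3 + 11*r^2 - 5*r - 2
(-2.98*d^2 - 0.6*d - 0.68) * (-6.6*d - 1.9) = 19.668*d^3 + 9.622*d^2 + 5.628*d + 1.292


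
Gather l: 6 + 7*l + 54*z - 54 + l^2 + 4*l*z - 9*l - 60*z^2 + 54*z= l^2 + l*(4*z - 2) - 60*z^2 + 108*z - 48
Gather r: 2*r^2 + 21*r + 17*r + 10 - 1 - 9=2*r^2 + 38*r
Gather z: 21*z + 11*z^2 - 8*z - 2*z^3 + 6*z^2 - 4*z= -2*z^3 + 17*z^2 + 9*z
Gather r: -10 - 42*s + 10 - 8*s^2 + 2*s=-8*s^2 - 40*s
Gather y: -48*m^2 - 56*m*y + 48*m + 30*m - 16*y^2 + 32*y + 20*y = -48*m^2 + 78*m - 16*y^2 + y*(52 - 56*m)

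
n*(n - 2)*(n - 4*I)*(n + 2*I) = n^4 - 2*n^3 - 2*I*n^3 + 8*n^2 + 4*I*n^2 - 16*n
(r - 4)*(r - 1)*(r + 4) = r^3 - r^2 - 16*r + 16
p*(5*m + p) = 5*m*p + p^2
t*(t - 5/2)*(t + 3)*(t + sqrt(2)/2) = t^4 + t^3/2 + sqrt(2)*t^3/2 - 15*t^2/2 + sqrt(2)*t^2/4 - 15*sqrt(2)*t/4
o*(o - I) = o^2 - I*o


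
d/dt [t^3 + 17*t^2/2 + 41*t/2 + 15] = 3*t^2 + 17*t + 41/2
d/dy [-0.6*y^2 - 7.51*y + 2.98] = -1.2*y - 7.51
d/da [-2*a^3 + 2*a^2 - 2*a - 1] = -6*a^2 + 4*a - 2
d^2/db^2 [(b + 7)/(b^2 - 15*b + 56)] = 2*((8 - 3*b)*(b^2 - 15*b + 56) + (b + 7)*(2*b - 15)^2)/(b^2 - 15*b + 56)^3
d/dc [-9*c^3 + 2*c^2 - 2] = c*(4 - 27*c)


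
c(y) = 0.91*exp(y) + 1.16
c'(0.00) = 0.91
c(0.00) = 2.07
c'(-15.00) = 0.00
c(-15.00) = 1.16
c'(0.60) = 1.66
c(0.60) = 2.82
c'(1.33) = 3.44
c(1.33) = 4.60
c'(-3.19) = 0.04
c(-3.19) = 1.20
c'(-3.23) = 0.04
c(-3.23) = 1.20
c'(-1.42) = 0.22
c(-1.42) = 1.38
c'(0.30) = 1.23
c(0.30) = 2.39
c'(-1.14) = 0.29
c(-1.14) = 1.45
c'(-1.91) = 0.13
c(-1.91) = 1.29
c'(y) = 0.91*exp(y)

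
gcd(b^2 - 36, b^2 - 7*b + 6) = b - 6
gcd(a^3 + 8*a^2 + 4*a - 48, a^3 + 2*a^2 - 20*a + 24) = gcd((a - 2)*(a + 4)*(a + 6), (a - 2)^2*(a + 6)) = a^2 + 4*a - 12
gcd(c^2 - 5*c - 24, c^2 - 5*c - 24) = c^2 - 5*c - 24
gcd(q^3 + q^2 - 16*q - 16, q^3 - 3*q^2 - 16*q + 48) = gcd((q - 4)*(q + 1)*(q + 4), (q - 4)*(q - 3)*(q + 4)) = q^2 - 16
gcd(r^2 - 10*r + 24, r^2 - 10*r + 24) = r^2 - 10*r + 24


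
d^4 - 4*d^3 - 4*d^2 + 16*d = d*(d - 4)*(d - 2)*(d + 2)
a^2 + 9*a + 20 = (a + 4)*(a + 5)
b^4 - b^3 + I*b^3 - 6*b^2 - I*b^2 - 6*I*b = b*(b - 3)*(b + 2)*(b + I)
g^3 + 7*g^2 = g^2*(g + 7)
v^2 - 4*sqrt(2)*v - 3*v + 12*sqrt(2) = (v - 3)*(v - 4*sqrt(2))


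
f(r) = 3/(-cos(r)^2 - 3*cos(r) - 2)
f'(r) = 3*(-2*sin(r)*cos(r) - 3*sin(r))/(-cos(r)^2 - 3*cos(r) - 2)^2 = -3*(2*cos(r) + 3)*sin(r)/(cos(r)^2 + 3*cos(r) + 2)^2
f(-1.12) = -0.86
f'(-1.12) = 0.85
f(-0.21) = -0.51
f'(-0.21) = 0.09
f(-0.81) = -0.66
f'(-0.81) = 0.46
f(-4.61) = -1.76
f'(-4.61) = -2.87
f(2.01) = -3.31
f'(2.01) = -7.12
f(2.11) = -4.15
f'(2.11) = -9.71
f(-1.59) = -1.54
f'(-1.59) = 2.35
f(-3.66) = -20.18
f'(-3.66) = -84.94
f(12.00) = -0.57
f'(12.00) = 0.27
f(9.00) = -31.00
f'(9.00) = -155.50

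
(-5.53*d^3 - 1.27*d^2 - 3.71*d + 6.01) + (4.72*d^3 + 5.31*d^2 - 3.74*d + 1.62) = -0.81*d^3 + 4.04*d^2 - 7.45*d + 7.63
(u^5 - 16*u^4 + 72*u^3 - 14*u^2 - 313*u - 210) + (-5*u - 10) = u^5 - 16*u^4 + 72*u^3 - 14*u^2 - 318*u - 220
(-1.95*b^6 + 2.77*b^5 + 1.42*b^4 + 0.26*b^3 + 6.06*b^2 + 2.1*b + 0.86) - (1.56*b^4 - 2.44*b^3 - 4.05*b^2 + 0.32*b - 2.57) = -1.95*b^6 + 2.77*b^5 - 0.14*b^4 + 2.7*b^3 + 10.11*b^2 + 1.78*b + 3.43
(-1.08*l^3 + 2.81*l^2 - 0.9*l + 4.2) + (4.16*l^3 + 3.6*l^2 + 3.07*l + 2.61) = 3.08*l^3 + 6.41*l^2 + 2.17*l + 6.81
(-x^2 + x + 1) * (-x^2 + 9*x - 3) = x^4 - 10*x^3 + 11*x^2 + 6*x - 3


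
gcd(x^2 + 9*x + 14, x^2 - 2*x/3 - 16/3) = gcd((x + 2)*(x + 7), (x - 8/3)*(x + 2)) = x + 2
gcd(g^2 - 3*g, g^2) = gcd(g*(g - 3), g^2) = g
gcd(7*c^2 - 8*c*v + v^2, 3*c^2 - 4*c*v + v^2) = -c + v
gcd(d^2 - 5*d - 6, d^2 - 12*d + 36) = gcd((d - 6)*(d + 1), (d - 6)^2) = d - 6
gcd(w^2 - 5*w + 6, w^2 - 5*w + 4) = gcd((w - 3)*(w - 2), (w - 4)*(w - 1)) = 1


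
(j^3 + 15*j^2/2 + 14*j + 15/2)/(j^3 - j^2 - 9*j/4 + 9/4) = 2*(j^2 + 6*j + 5)/(2*j^2 - 5*j + 3)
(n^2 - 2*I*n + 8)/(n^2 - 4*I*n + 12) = (n - 4*I)/(n - 6*I)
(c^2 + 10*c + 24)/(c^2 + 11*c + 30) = (c + 4)/(c + 5)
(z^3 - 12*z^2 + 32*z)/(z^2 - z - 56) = z*(z - 4)/(z + 7)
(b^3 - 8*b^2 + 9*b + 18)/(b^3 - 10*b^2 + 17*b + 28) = (b^2 - 9*b + 18)/(b^2 - 11*b + 28)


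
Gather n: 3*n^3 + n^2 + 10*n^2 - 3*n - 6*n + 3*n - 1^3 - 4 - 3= 3*n^3 + 11*n^2 - 6*n - 8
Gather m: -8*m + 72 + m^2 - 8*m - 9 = m^2 - 16*m + 63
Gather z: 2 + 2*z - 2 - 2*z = 0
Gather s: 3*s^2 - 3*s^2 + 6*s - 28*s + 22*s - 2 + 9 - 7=0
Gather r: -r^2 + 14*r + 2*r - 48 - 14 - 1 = -r^2 + 16*r - 63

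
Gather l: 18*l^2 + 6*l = 18*l^2 + 6*l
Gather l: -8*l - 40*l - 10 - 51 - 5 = -48*l - 66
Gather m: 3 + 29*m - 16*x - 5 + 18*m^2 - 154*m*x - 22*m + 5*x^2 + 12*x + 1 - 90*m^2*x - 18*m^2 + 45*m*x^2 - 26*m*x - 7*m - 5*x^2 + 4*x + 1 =-90*m^2*x + m*(45*x^2 - 180*x)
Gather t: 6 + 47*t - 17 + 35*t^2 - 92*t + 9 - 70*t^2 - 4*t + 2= -35*t^2 - 49*t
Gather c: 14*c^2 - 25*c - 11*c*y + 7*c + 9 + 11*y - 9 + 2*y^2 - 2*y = 14*c^2 + c*(-11*y - 18) + 2*y^2 + 9*y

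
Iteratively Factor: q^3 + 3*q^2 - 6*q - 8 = (q - 2)*(q^2 + 5*q + 4) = (q - 2)*(q + 4)*(q + 1)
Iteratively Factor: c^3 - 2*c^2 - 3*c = (c - 3)*(c^2 + c) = c*(c - 3)*(c + 1)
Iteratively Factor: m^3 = (m)*(m^2) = m^2*(m)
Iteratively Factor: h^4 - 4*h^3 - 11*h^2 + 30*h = (h - 5)*(h^3 + h^2 - 6*h) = h*(h - 5)*(h^2 + h - 6) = h*(h - 5)*(h + 3)*(h - 2)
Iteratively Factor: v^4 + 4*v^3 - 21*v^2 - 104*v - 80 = (v + 4)*(v^3 - 21*v - 20) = (v - 5)*(v + 4)*(v^2 + 5*v + 4) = (v - 5)*(v + 4)^2*(v + 1)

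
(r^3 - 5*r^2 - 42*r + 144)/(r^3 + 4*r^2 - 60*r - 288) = (r - 3)/(r + 6)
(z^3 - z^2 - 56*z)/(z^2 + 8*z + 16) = z*(z^2 - z - 56)/(z^2 + 8*z + 16)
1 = 1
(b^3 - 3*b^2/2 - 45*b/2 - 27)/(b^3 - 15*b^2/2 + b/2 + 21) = (b^2 - 3*b - 18)/(b^2 - 9*b + 14)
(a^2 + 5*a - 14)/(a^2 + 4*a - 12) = (a + 7)/(a + 6)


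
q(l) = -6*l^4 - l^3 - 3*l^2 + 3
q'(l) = -24*l^3 - 3*l^2 - 6*l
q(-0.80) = -0.87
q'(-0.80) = 15.17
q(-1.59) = -38.91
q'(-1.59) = 98.43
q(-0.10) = 2.97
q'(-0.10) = 0.59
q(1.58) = -45.83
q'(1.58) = -111.63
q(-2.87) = -405.15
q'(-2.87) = 559.87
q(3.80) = -1346.27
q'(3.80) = -1383.05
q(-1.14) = -9.55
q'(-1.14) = 38.50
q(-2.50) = -234.50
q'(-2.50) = 371.25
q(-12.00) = -123117.00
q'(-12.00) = 41112.00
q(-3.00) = -483.00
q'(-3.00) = 639.00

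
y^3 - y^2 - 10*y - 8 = (y - 4)*(y + 1)*(y + 2)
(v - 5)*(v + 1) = v^2 - 4*v - 5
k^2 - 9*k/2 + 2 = (k - 4)*(k - 1/2)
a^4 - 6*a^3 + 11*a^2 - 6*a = a*(a - 3)*(a - 2)*(a - 1)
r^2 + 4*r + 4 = (r + 2)^2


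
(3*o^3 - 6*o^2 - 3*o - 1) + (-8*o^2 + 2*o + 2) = 3*o^3 - 14*o^2 - o + 1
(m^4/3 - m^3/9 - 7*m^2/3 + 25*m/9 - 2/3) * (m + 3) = m^5/3 + 8*m^4/9 - 8*m^3/3 - 38*m^2/9 + 23*m/3 - 2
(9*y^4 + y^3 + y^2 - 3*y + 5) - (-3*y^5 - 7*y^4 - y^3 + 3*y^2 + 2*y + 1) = 3*y^5 + 16*y^4 + 2*y^3 - 2*y^2 - 5*y + 4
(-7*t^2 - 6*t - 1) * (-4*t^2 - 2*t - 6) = 28*t^4 + 38*t^3 + 58*t^2 + 38*t + 6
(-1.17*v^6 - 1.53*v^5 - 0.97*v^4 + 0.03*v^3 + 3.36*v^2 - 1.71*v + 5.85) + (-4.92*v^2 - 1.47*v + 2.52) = -1.17*v^6 - 1.53*v^5 - 0.97*v^4 + 0.03*v^3 - 1.56*v^2 - 3.18*v + 8.37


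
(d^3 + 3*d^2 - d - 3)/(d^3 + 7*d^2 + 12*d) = (d^2 - 1)/(d*(d + 4))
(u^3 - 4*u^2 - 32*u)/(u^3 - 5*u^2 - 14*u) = (-u^2 + 4*u + 32)/(-u^2 + 5*u + 14)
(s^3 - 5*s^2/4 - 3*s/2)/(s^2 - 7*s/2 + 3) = s*(4*s + 3)/(2*(2*s - 3))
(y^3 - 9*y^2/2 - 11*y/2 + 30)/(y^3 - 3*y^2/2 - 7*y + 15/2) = (y - 4)/(y - 1)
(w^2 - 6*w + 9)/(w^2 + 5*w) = (w^2 - 6*w + 9)/(w*(w + 5))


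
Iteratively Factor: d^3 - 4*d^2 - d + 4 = (d - 1)*(d^2 - 3*d - 4) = (d - 4)*(d - 1)*(d + 1)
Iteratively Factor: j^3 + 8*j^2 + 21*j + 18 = (j + 2)*(j^2 + 6*j + 9) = (j + 2)*(j + 3)*(j + 3)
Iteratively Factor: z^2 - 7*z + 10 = (z - 5)*(z - 2)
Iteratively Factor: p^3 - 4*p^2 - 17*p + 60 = (p + 4)*(p^2 - 8*p + 15) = (p - 5)*(p + 4)*(p - 3)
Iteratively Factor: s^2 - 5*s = (s)*(s - 5)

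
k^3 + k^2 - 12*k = k*(k - 3)*(k + 4)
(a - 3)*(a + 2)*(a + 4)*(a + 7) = a^4 + 10*a^3 + 11*a^2 - 94*a - 168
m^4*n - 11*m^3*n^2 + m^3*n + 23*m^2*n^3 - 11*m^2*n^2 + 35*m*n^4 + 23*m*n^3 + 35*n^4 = (m - 7*n)*(m - 5*n)*(m + n)*(m*n + n)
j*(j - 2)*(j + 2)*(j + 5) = j^4 + 5*j^3 - 4*j^2 - 20*j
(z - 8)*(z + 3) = z^2 - 5*z - 24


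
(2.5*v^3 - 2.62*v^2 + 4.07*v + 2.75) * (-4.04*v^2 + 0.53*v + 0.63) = -10.1*v^5 + 11.9098*v^4 - 16.2564*v^3 - 10.6035*v^2 + 4.0216*v + 1.7325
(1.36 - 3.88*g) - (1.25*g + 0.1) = 1.26 - 5.13*g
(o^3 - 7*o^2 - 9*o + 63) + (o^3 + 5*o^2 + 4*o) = 2*o^3 - 2*o^2 - 5*o + 63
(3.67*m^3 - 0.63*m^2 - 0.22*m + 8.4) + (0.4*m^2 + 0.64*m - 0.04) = 3.67*m^3 - 0.23*m^2 + 0.42*m + 8.36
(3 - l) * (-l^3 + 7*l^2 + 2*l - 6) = l^4 - 10*l^3 + 19*l^2 + 12*l - 18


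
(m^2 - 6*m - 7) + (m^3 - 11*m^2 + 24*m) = m^3 - 10*m^2 + 18*m - 7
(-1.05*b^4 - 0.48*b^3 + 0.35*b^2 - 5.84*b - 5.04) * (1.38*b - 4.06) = -1.449*b^5 + 3.6006*b^4 + 2.4318*b^3 - 9.4802*b^2 + 16.7552*b + 20.4624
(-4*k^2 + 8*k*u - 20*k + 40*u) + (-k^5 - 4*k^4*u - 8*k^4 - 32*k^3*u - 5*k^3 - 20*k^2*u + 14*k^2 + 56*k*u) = -k^5 - 4*k^4*u - 8*k^4 - 32*k^3*u - 5*k^3 - 20*k^2*u + 10*k^2 + 64*k*u - 20*k + 40*u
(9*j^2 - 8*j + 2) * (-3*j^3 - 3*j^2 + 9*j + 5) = -27*j^5 - 3*j^4 + 99*j^3 - 33*j^2 - 22*j + 10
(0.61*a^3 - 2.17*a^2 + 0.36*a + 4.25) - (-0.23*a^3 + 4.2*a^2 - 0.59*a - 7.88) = 0.84*a^3 - 6.37*a^2 + 0.95*a + 12.13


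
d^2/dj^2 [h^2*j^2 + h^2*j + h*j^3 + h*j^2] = 2*h*(h + 3*j + 1)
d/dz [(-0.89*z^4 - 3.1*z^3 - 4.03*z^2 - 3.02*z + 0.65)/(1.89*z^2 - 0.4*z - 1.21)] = (-3.3642*z^5 - 4.791*z^4 + 6.7876*z^3 + 18.5728*z^2 + 7.2956*z + 3.9142)/(3.5721*z^4 - 1.512*z^3 - 4.4138*z^2 + 0.968*z + 1.4641)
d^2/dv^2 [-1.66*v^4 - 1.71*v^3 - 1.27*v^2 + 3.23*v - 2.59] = -19.92*v^2 - 10.26*v - 2.54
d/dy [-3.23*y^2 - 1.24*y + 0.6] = -6.46*y - 1.24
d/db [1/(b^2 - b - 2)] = (1 - 2*b)/(-b^2 + b + 2)^2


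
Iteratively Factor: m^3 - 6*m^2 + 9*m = (m - 3)*(m^2 - 3*m) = m*(m - 3)*(m - 3)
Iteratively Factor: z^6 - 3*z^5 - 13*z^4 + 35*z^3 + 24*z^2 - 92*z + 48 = (z + 2)*(z^5 - 5*z^4 - 3*z^3 + 41*z^2 - 58*z + 24) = (z - 1)*(z + 2)*(z^4 - 4*z^3 - 7*z^2 + 34*z - 24) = (z - 2)*(z - 1)*(z + 2)*(z^3 - 2*z^2 - 11*z + 12) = (z - 2)*(z - 1)*(z + 2)*(z + 3)*(z^2 - 5*z + 4) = (z - 4)*(z - 2)*(z - 1)*(z + 2)*(z + 3)*(z - 1)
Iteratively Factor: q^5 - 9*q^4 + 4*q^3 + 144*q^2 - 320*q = (q - 5)*(q^4 - 4*q^3 - 16*q^2 + 64*q) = q*(q - 5)*(q^3 - 4*q^2 - 16*q + 64) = q*(q - 5)*(q + 4)*(q^2 - 8*q + 16) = q*(q - 5)*(q - 4)*(q + 4)*(q - 4)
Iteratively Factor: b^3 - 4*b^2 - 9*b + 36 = (b + 3)*(b^2 - 7*b + 12) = (b - 3)*(b + 3)*(b - 4)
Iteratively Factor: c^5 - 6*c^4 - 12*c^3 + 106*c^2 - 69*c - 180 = (c - 3)*(c^4 - 3*c^3 - 21*c^2 + 43*c + 60) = (c - 3)*(c + 4)*(c^3 - 7*c^2 + 7*c + 15) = (c - 3)*(c + 1)*(c + 4)*(c^2 - 8*c + 15) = (c - 3)^2*(c + 1)*(c + 4)*(c - 5)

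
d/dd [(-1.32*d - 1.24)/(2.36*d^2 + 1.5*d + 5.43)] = (3.1152*d^2 + 5.8528*d - 5.3076)/(5.5696*d^4 + 7.08*d^3 + 27.8796*d^2 + 16.29*d + 29.4849)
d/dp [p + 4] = 1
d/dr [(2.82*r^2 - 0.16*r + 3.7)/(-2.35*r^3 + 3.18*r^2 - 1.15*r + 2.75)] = (6.627*r^4 - 0.751999999999999*r^3 + 23.3508*r^2 - 8.02200000000001*r + 3.815)/(5.5225*r^6 - 14.946*r^5 + 15.5174*r^4 - 20.239*r^3 + 18.8125*r^2 - 6.325*r + 7.5625)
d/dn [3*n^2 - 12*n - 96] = 6*n - 12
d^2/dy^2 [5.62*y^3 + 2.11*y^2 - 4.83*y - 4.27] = 33.72*y + 4.22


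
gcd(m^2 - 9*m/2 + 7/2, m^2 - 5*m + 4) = m - 1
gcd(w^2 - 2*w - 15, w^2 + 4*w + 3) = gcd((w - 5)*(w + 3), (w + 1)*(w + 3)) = w + 3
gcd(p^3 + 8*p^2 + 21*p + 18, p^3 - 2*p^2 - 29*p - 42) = p^2 + 5*p + 6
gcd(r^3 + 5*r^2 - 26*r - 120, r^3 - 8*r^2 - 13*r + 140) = r^2 - r - 20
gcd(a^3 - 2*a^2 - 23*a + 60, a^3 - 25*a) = a + 5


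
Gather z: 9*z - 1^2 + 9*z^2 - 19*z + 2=9*z^2 - 10*z + 1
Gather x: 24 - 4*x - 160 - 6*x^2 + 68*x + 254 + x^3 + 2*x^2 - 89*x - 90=x^3 - 4*x^2 - 25*x + 28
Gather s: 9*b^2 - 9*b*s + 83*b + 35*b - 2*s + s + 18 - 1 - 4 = 9*b^2 + 118*b + s*(-9*b - 1) + 13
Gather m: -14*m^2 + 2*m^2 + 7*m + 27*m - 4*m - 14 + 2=-12*m^2 + 30*m - 12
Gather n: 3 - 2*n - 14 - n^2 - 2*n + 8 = -n^2 - 4*n - 3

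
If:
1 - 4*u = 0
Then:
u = 1/4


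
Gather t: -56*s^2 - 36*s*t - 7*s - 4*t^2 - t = -56*s^2 - 7*s - 4*t^2 + t*(-36*s - 1)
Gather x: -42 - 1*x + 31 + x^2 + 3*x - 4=x^2 + 2*x - 15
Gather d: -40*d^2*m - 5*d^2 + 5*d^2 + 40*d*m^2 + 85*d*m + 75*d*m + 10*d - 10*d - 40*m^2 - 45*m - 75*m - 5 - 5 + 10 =-40*d^2*m + d*(40*m^2 + 160*m) - 40*m^2 - 120*m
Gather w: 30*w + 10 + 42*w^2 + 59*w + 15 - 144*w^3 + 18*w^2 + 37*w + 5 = -144*w^3 + 60*w^2 + 126*w + 30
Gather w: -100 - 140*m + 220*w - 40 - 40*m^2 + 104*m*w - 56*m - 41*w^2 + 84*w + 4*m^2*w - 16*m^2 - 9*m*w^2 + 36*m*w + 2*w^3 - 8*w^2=-56*m^2 - 196*m + 2*w^3 + w^2*(-9*m - 49) + w*(4*m^2 + 140*m + 304) - 140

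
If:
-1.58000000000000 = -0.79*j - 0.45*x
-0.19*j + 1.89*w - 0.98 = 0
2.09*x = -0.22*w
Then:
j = 2.04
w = 0.72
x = -0.08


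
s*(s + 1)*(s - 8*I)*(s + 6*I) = s^4 + s^3 - 2*I*s^3 + 48*s^2 - 2*I*s^2 + 48*s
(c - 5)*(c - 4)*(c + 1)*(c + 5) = c^4 - 3*c^3 - 29*c^2 + 75*c + 100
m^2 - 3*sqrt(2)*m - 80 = (m - 8*sqrt(2))*(m + 5*sqrt(2))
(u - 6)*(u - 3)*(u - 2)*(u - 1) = u^4 - 12*u^3 + 47*u^2 - 72*u + 36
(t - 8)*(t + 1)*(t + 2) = t^3 - 5*t^2 - 22*t - 16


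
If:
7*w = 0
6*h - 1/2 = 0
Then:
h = 1/12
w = 0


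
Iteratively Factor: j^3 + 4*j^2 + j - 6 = (j + 2)*(j^2 + 2*j - 3) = (j + 2)*(j + 3)*(j - 1)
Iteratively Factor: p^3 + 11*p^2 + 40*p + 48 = (p + 4)*(p^2 + 7*p + 12) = (p + 3)*(p + 4)*(p + 4)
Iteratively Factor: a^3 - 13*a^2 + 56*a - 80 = (a - 5)*(a^2 - 8*a + 16) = (a - 5)*(a - 4)*(a - 4)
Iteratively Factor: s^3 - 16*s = (s - 4)*(s^2 + 4*s) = (s - 4)*(s + 4)*(s)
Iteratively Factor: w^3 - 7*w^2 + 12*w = (w - 4)*(w^2 - 3*w) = (w - 4)*(w - 3)*(w)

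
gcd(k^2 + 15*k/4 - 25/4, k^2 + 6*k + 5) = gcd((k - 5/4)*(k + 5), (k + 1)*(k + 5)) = k + 5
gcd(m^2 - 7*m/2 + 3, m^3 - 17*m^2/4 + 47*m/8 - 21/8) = m - 3/2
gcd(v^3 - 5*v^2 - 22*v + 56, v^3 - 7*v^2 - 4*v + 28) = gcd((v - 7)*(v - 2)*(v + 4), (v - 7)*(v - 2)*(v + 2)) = v^2 - 9*v + 14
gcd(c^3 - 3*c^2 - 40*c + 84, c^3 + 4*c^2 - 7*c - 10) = c - 2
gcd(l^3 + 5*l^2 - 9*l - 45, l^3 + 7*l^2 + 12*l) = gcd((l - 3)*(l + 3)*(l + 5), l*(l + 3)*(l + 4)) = l + 3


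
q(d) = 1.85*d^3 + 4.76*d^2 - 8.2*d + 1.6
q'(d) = 5.55*d^2 + 9.52*d - 8.2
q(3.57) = 117.17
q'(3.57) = 96.52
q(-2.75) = 21.67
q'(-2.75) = 7.59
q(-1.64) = 19.69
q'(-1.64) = -8.89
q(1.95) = 17.43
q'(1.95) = 31.47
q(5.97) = 515.93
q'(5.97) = 246.44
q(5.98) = 518.40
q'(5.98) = 247.20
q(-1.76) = 20.69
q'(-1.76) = -7.76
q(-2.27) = 23.10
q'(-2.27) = -1.21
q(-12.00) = -2411.36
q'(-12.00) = 676.76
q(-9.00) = -887.69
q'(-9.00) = 355.67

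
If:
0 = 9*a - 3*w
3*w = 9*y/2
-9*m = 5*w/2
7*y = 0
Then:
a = 0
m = 0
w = 0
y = 0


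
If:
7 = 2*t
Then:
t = 7/2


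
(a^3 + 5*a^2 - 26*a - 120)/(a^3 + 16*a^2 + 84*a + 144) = (a - 5)/(a + 6)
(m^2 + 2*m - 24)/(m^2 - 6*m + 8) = (m + 6)/(m - 2)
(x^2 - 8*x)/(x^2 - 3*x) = (x - 8)/(x - 3)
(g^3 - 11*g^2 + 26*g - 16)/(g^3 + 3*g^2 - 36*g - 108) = (g^3 - 11*g^2 + 26*g - 16)/(g^3 + 3*g^2 - 36*g - 108)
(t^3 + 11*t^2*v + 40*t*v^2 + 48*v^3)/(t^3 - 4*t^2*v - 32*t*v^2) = (t^2 + 7*t*v + 12*v^2)/(t*(t - 8*v))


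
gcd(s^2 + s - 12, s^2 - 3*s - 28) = s + 4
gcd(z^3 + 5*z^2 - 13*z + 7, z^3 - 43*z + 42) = z^2 + 6*z - 7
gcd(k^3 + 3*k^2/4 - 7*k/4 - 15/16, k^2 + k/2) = k + 1/2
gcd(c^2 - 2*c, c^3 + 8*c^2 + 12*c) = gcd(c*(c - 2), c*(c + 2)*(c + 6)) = c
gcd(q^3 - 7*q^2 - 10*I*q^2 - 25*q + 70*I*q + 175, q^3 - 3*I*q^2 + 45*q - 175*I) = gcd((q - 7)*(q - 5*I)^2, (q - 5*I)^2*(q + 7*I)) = q^2 - 10*I*q - 25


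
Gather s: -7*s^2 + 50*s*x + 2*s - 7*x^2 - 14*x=-7*s^2 + s*(50*x + 2) - 7*x^2 - 14*x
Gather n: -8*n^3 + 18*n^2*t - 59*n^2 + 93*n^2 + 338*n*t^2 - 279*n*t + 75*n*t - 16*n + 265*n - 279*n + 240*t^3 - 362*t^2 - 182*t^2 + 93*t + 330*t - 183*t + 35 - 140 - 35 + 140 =-8*n^3 + n^2*(18*t + 34) + n*(338*t^2 - 204*t - 30) + 240*t^3 - 544*t^2 + 240*t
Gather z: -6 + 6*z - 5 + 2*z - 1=8*z - 12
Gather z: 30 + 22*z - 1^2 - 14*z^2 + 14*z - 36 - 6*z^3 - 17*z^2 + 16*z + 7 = -6*z^3 - 31*z^2 + 52*z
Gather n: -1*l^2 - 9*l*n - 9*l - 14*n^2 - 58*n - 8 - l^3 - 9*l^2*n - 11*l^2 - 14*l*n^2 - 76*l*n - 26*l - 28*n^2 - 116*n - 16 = -l^3 - 12*l^2 - 35*l + n^2*(-14*l - 42) + n*(-9*l^2 - 85*l - 174) - 24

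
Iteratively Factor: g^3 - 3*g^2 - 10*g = (g + 2)*(g^2 - 5*g) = g*(g + 2)*(g - 5)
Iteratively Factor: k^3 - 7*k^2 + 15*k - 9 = (k - 1)*(k^2 - 6*k + 9) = (k - 3)*(k - 1)*(k - 3)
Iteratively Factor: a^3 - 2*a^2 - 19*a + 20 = (a - 1)*(a^2 - a - 20) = (a - 1)*(a + 4)*(a - 5)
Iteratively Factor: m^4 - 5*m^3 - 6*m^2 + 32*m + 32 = (m - 4)*(m^3 - m^2 - 10*m - 8) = (m - 4)*(m + 1)*(m^2 - 2*m - 8) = (m - 4)^2*(m + 1)*(m + 2)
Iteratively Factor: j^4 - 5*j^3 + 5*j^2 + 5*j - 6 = (j + 1)*(j^3 - 6*j^2 + 11*j - 6) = (j - 1)*(j + 1)*(j^2 - 5*j + 6) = (j - 2)*(j - 1)*(j + 1)*(j - 3)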